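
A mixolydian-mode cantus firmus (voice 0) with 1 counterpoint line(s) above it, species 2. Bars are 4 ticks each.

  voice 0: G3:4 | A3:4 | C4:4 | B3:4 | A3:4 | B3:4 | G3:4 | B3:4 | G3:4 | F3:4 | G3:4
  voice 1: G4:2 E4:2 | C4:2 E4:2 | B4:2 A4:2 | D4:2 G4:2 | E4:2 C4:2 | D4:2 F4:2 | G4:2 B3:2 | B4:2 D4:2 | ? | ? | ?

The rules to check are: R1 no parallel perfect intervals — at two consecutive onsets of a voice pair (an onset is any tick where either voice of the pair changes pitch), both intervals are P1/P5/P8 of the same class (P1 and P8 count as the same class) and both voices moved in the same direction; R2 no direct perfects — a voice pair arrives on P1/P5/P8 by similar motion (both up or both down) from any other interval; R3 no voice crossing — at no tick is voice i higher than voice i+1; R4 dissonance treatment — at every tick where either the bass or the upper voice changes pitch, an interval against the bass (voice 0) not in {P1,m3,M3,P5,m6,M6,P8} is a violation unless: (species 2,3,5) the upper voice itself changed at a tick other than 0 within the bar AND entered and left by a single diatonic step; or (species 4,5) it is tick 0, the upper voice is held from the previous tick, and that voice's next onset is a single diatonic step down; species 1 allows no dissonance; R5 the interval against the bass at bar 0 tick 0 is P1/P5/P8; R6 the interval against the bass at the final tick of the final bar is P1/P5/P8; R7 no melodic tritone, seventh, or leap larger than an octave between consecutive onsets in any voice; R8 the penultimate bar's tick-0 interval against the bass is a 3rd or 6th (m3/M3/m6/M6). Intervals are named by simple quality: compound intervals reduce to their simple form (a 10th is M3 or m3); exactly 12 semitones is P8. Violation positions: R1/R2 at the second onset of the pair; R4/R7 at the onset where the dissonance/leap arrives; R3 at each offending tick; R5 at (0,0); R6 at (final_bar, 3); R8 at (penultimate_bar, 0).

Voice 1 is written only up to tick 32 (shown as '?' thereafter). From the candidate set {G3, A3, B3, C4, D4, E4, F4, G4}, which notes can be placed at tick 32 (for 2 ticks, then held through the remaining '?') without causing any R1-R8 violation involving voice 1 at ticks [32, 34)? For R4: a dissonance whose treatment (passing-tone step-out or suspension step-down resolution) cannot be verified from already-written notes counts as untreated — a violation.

{B3, D4, E4, G4}

G3: violates R2
A3: violates R4
B3: legal
C4: violates R4
D4: legal
E4: legal
F4: violates R4
G4: legal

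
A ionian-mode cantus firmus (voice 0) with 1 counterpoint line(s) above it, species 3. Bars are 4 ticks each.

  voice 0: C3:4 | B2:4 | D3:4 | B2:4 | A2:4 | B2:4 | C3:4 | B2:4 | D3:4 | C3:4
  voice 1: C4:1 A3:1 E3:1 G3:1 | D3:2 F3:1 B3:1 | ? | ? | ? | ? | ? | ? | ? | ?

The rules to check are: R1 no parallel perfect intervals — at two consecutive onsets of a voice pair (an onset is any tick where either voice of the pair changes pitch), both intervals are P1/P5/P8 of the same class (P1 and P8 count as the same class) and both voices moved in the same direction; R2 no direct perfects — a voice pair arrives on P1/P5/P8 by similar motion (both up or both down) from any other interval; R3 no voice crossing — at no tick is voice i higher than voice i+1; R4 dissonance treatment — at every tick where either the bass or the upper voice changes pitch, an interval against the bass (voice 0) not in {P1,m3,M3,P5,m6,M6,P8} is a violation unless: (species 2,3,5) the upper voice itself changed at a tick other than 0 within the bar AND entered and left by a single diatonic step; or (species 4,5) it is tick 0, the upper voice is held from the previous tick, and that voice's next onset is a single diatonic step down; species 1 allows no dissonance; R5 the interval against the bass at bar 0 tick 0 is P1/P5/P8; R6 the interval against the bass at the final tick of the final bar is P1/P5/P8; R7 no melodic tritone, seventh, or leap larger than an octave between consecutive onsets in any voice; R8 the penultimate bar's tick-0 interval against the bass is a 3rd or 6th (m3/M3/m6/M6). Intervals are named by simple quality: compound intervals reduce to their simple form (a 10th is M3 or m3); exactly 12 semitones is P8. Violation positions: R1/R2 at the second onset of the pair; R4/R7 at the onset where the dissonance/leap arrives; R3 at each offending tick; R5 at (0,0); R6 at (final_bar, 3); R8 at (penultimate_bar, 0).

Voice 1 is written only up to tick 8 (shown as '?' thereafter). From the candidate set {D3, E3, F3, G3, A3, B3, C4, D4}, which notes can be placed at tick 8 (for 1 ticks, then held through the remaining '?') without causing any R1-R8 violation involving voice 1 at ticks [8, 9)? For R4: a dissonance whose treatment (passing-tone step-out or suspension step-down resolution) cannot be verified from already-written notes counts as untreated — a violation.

{A3, B3, D3}

D3: legal
E3: violates R4
F3: violates R7
G3: violates R4
A3: legal
B3: legal
C4: violates R4
D4: violates R1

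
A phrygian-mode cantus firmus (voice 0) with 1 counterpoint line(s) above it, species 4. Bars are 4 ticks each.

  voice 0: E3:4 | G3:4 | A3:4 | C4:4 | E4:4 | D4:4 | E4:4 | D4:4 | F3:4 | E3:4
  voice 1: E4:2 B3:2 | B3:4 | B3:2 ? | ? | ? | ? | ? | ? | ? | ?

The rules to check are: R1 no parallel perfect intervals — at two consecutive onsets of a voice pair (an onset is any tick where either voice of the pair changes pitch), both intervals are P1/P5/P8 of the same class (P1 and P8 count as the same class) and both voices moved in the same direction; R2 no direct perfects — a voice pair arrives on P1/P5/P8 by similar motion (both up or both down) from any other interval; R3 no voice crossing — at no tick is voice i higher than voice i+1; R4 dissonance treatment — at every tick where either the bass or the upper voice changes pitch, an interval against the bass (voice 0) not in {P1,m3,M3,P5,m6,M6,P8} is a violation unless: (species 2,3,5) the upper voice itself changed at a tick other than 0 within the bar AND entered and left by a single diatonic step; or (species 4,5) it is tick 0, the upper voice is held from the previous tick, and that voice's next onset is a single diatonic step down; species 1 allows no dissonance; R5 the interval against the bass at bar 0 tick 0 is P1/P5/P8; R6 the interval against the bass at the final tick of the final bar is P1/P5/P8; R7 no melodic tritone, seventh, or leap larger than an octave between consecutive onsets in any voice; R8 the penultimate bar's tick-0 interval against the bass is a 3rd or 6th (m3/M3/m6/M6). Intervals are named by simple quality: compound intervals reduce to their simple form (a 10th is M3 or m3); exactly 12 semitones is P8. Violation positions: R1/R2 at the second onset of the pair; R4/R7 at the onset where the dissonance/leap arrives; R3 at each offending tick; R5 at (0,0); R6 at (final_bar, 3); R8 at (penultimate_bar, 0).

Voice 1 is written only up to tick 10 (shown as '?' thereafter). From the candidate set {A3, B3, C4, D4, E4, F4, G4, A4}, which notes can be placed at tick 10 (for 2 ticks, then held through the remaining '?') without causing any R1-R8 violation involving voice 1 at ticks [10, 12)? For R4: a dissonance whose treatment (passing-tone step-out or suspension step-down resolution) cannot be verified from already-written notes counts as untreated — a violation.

A3: legal
B3: legal
C4: legal
D4: violates R4
E4: legal
F4: violates R7
G4: violates R4
A4: violates R7

{A3, B3, C4, E4}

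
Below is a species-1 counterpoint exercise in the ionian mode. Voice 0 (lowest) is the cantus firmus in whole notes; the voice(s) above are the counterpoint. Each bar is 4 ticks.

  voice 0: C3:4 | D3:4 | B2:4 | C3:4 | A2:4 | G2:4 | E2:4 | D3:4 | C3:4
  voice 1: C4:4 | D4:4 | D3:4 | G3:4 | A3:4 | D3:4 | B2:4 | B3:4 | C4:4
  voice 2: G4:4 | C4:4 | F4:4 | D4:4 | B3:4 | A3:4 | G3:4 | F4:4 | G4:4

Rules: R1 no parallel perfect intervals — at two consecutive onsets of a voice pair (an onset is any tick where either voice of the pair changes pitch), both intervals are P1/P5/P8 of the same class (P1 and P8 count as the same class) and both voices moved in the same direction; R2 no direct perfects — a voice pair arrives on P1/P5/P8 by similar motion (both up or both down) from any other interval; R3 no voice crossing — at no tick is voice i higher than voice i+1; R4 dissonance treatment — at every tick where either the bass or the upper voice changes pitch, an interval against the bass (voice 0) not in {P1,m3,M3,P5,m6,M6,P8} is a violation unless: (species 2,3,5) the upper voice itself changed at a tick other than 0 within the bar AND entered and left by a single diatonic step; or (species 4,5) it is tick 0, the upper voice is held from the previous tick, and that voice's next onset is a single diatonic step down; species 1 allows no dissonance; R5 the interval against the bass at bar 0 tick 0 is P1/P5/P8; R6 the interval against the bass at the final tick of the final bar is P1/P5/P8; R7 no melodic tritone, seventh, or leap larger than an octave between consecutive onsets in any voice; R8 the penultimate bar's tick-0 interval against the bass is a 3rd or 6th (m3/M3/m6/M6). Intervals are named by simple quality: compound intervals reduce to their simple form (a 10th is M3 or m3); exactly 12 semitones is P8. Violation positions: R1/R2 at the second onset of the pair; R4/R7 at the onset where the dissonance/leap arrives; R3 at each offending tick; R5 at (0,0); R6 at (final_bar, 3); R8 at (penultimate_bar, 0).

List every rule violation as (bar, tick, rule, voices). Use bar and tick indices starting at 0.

(1, 0, R1, (0, 1))
(1, 0, R3, (1, 2))
(1, 0, R4, (0, 2))
(1, 1, R3, (1, 2))
(1, 2, R3, (1, 2))
(1, 3, R3, (1, 2))
(2, 0, R4, (0, 2))
(3, 0, R2, (0, 1))
(3, 0, R4, (0, 2))
(4, 0, R4, (0, 2))
(5, 0, R2, (0, 1))
(5, 0, R2, (1, 2))
(5, 0, R4, (0, 2))
(6, 0, R1, (0, 1))
(7, 0, R7, (0,))
(7, 0, R7, (2,))
(8, 0, R2, (1, 2))

bar 0: v0=C3 v1=C4 v2=G4 downbeat P5
bar 1: v0=D3 v1=D4 v2=C4 downbeat m7
bar 2: v0=B2 v1=D3 v2=F4 downbeat TT
bar 3: v0=C3 v1=G3 v2=D4 downbeat M2
bar 4: v0=A2 v1=A3 v2=B3 downbeat M2
bar 5: v0=G2 v1=D3 v2=A3 downbeat M2
bar 6: v0=E2 v1=B2 v2=G3 downbeat m3
bar 7: v0=D3 v1=B3 v2=F4 downbeat m3
bar 8: v0=C3 v1=C4 v2=G4 downbeat P5
  -> R1 @ bar 1 tick 0 v(0, 1): C3/C4 P8 -> D3/D4 P8 similar
  -> R3 @ bar 1 tick 0 v(1, 2): D4 above C4
  -> R4 @ bar 1 tick 0 v(0, 2): D3/C4 m7 untreated
  -> R3 @ bar 1 tick 1 v(1, 2): D4 above C4
  -> R3 @ bar 1 tick 2 v(1, 2): D4 above C4
  -> R3 @ bar 1 tick 3 v(1, 2): D4 above C4
  -> R4 @ bar 2 tick 0 v(0, 2): B2/F4 TT untreated
  -> R2 @ bar 3 tick 0 v(0, 1): B2/D3 m3 -> C3/G3 P5 similar
  -> R4 @ bar 3 tick 0 v(0, 2): C3/D4 M2 untreated
  -> R4 @ bar 4 tick 0 v(0, 2): A2/B3 M2 untreated
  -> R2 @ bar 5 tick 0 v(0, 1): A2/A3 P8 -> G2/D3 P5 similar
  -> R2 @ bar 5 tick 0 v(1, 2): A3/B3 M2 -> D3/A3 P5 similar
  -> R4 @ bar 5 tick 0 v(0, 2): G2/A3 M2 untreated
  -> R1 @ bar 6 tick 0 v(0, 1): G2/D3 P5 -> E2/B2 P5 similar
  -> R7 @ bar 7 tick 0 v(0,): E2->D3 leap 10st
  -> R7 @ bar 7 tick 0 v(2,): G3->F4 leap 10st
  -> R2 @ bar 8 tick 0 v(1, 2): B3/F4 TT -> C4/G4 P5 similar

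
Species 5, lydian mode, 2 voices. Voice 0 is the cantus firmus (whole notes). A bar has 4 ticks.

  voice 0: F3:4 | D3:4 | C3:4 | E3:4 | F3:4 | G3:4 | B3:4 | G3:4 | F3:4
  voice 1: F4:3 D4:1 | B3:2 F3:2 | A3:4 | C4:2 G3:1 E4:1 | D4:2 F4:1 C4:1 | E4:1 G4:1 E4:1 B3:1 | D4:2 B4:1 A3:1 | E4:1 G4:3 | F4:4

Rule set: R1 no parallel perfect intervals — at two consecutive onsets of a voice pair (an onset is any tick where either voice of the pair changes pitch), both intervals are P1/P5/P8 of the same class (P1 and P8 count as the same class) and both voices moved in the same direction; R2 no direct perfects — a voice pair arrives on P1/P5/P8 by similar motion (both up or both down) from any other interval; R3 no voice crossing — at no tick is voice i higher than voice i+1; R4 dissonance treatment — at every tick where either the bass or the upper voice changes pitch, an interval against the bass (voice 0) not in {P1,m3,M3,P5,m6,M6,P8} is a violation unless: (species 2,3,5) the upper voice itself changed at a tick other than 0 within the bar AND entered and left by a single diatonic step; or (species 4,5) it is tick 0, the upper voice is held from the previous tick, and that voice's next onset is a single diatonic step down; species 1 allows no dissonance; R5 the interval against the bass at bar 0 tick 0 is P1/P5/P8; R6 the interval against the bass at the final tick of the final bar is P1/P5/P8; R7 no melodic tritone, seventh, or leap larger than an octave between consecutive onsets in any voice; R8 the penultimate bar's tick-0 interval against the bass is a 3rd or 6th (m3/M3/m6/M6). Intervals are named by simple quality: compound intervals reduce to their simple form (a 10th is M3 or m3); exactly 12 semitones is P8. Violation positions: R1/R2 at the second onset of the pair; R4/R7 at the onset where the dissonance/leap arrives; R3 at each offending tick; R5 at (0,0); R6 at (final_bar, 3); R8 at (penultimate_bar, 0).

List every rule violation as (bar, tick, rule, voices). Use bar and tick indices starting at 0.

(1, 2, R7, (1,))
(6, 3, R3, (0, 1))
(6, 3, R4, (0, 1))
(6, 3, R7, (1,))
(8, 0, R1, (0, 1))

bar 0: v0=F3 v1=F4 downbeat P8
bar 1: v0=D3 v1=B3 downbeat M6
bar 2: v0=C3 v1=A3 downbeat M6
bar 3: v0=E3 v1=C4 downbeat m6
bar 4: v0=F3 v1=D4 downbeat M6
bar 5: v0=G3 v1=E4 downbeat M6
bar 6: v0=B3 v1=D4 downbeat m3
bar 7: v0=G3 v1=E4 downbeat M6
bar 8: v0=F3 v1=F4 downbeat P8
  -> R7 @ bar 1 tick 2 v(1,): B3->F3 leap 6st
  -> R3 @ bar 6 tick 3 v(0, 1): B3 above A3
  -> R4 @ bar 6 tick 3 v(0, 1): B3/A3 M2 untreated
  -> R7 @ bar 6 tick 3 v(1,): B4->A3 leap 14st
  -> R1 @ bar 8 tick 0 v(0, 1): G3/G4 P8 -> F3/F4 P8 similar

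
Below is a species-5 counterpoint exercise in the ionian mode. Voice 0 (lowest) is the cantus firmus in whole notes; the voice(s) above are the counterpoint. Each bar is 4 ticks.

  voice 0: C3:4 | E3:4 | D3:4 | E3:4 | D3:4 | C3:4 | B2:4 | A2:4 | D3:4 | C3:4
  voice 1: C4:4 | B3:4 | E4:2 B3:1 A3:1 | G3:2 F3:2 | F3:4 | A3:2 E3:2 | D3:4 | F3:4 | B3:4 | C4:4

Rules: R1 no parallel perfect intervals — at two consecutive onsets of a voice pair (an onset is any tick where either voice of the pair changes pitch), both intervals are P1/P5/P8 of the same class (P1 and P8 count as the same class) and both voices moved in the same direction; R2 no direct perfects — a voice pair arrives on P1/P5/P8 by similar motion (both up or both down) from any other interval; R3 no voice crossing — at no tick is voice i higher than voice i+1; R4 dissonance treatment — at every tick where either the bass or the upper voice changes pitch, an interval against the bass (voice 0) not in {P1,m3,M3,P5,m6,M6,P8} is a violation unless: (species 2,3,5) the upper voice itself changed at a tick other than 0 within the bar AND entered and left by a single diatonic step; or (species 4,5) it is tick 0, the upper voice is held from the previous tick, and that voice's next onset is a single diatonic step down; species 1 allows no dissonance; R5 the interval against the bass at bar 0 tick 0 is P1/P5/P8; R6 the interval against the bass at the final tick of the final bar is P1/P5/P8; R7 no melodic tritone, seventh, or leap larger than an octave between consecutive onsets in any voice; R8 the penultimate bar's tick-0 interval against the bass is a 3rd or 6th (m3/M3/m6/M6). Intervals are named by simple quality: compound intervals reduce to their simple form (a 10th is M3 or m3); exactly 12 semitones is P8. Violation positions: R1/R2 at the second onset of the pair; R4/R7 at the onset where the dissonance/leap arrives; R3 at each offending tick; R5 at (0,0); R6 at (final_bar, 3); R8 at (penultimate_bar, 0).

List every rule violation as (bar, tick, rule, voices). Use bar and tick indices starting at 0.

(2, 0, R4, (0, 1))
(3, 2, R4, (0, 1))
(8, 0, R7, (1,))

bar 0: v0=C3 v1=C4 downbeat P8
bar 1: v0=E3 v1=B3 downbeat P5
bar 2: v0=D3 v1=E4 downbeat M2
bar 3: v0=E3 v1=G3 downbeat m3
bar 4: v0=D3 v1=F3 downbeat m3
bar 5: v0=C3 v1=A3 downbeat M6
bar 6: v0=B2 v1=D3 downbeat m3
bar 7: v0=A2 v1=F3 downbeat m6
bar 8: v0=D3 v1=B3 downbeat M6
bar 9: v0=C3 v1=C4 downbeat P8
  -> R4 @ bar 2 tick 0 v(0, 1): D3/E4 M2 untreated
  -> R4 @ bar 3 tick 2 v(0, 1): E3/F3 m2 untreated
  -> R7 @ bar 8 tick 0 v(1,): F3->B3 leap 6st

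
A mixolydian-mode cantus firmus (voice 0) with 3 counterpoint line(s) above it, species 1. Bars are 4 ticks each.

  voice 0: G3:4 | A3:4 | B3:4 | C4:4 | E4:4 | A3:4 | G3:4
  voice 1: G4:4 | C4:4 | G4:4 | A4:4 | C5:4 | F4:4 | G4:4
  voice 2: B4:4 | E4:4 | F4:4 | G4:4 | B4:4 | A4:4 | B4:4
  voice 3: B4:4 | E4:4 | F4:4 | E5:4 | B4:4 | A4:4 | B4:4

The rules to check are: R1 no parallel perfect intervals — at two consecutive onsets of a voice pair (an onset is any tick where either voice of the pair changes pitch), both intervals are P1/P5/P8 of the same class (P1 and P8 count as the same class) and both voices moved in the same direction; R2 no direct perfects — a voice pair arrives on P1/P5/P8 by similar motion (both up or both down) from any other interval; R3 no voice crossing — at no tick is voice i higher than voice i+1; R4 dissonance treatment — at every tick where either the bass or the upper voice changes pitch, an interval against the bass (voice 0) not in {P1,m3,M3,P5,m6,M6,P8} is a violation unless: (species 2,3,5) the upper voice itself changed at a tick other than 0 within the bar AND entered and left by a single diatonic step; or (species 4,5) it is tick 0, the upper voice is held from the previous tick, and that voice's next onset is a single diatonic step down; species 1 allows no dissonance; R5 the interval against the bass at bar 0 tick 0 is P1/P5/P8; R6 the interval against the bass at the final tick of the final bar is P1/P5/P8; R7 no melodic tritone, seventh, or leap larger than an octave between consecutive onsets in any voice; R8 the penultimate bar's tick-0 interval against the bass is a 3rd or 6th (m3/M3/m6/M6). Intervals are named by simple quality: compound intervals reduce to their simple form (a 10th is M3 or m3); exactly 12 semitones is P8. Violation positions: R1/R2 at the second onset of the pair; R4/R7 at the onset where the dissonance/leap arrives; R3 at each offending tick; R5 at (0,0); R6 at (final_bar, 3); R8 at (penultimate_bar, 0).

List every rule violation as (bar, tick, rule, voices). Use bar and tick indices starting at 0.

bar 0: v0=G3 v1=G4 v2=B4 v3=B4 downbeat M3
bar 1: v0=A3 v1=C4 v2=E4 v3=E4 downbeat P5
bar 2: v0=B3 v1=G4 v2=F4 v3=F4 downbeat TT
bar 3: v0=C4 v1=A4 v2=G4 v3=E5 downbeat M3
bar 4: v0=E4 v1=C5 v2=B4 v3=B4 downbeat P5
bar 5: v0=A3 v1=F4 v2=A4 v3=A4 downbeat P8
bar 6: v0=G3 v1=G4 v2=B4 v3=B4 downbeat M3
  -> R5 @ bar 0 tick 0 v(0, 2): opens on M3
  -> R5 @ bar 0 tick 0 v(0, 3): opens on M3
  -> R1 @ bar 1 tick 0 v(2, 3): B4/B4 P1 -> E4/E4 P1 similar
  -> R1 @ bar 2 tick 0 v(2, 3): E4/E4 P1 -> F4/F4 P1 similar
  -> R3 @ bar 2 tick 0 v(1, 2): G4 above F4
  -> R4 @ bar 2 tick 0 v(0, 2): B3/F4 TT untreated
  -> R4 @ bar 2 tick 0 v(0, 3): B3/F4 TT untreated
  -> R3 @ bar 2 tick 1 v(1, 2): G4 above F4
  -> R3 @ bar 2 tick 2 v(1, 2): G4 above F4
  -> R3 @ bar 2 tick 3 v(1, 2): G4 above F4
  -> R2 @ bar 3 tick 0 v(0, 2): B3/F4 TT -> C4/G4 P5 similar
  -> R2 @ bar 3 tick 0 v(1, 3): G4/F4 M2 -> A4/E5 P5 similar
  -> R3 @ bar 3 tick 0 v(1, 2): A4 above G4
  -> R7 @ bar 3 tick 0 v(3,): F4->E5 leap 11st
  -> R3 @ bar 3 tick 1 v(1, 2): A4 above G4
  -> R3 @ bar 3 tick 2 v(1, 2): A4 above G4
  -> R3 @ bar 3 tick 3 v(1, 2): A4 above G4
  -> R1 @ bar 4 tick 0 v(0, 2): C4/G4 P5 -> E4/B4 P5 similar
  -> R3 @ bar 4 tick 0 v(1, 2): C5 above B4
  -> R3 @ bar 4 tick 1 v(1, 2): C5 above B4
  -> R3 @ bar 4 tick 2 v(1, 2): C5 above B4
  -> R3 @ bar 4 tick 3 v(1, 2): C5 above B4
  -> R1 @ bar 5 tick 0 v(2, 3): B4/B4 P1 -> A4/A4 P1 similar
  -> R2 @ bar 5 tick 0 v(0, 2): E4/B4 P5 -> A3/A4 P8 similar
  -> R2 @ bar 5 tick 0 v(0, 3): E4/B4 P5 -> A3/A4 P8 similar
  -> R8 @ bar 5 tick 0 v(0, 2): penult P8 not 3rd/6th
  -> R8 @ bar 5 tick 0 v(0, 3): penult P8 not 3rd/6th
  -> R1 @ bar 6 tick 0 v(2, 3): A4/A4 P1 -> B4/B4 P1 similar
  -> R6 @ bar 6 tick 3 v(0, 2): closes on M3
  -> R6 @ bar 6 tick 3 v(0, 3): closes on M3

(0, 0, R5, (0, 2))
(0, 0, R5, (0, 3))
(1, 0, R1, (2, 3))
(2, 0, R1, (2, 3))
(2, 0, R3, (1, 2))
(2, 0, R4, (0, 2))
(2, 0, R4, (0, 3))
(2, 1, R3, (1, 2))
(2, 2, R3, (1, 2))
(2, 3, R3, (1, 2))
(3, 0, R2, (0, 2))
(3, 0, R2, (1, 3))
(3, 0, R3, (1, 2))
(3, 0, R7, (3,))
(3, 1, R3, (1, 2))
(3, 2, R3, (1, 2))
(3, 3, R3, (1, 2))
(4, 0, R1, (0, 2))
(4, 0, R3, (1, 2))
(4, 1, R3, (1, 2))
(4, 2, R3, (1, 2))
(4, 3, R3, (1, 2))
(5, 0, R1, (2, 3))
(5, 0, R2, (0, 2))
(5, 0, R2, (0, 3))
(5, 0, R8, (0, 2))
(5, 0, R8, (0, 3))
(6, 0, R1, (2, 3))
(6, 3, R6, (0, 2))
(6, 3, R6, (0, 3))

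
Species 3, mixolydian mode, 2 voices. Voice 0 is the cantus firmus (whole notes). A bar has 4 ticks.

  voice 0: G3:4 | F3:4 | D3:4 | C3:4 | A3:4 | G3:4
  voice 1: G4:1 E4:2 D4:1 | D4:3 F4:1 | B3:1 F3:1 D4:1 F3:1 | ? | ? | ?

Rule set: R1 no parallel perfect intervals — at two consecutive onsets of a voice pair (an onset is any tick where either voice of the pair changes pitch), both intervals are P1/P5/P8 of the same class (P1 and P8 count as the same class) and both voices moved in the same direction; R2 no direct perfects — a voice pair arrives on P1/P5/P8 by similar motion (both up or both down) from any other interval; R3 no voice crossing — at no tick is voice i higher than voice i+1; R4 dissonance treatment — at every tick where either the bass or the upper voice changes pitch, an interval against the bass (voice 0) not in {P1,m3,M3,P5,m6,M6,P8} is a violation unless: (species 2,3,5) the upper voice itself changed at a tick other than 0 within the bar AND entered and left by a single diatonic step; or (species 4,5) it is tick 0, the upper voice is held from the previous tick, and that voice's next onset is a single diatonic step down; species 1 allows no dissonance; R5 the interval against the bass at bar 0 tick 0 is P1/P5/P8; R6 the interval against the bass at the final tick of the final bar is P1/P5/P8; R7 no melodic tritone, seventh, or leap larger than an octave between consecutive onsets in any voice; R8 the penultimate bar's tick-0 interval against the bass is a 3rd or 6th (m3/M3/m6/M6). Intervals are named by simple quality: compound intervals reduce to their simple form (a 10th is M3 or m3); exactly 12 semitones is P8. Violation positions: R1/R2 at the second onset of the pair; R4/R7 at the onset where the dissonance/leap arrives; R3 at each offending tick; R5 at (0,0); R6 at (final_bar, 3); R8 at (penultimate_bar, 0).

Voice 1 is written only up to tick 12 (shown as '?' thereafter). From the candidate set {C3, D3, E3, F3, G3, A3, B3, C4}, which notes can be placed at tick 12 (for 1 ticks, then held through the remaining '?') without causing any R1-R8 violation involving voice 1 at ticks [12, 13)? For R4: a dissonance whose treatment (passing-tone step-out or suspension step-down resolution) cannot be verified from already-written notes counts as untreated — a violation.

{A3, C4, E3, G3}

C3: violates R2
D3: violates R4
E3: legal
F3: violates R4
G3: legal
A3: legal
B3: violates R4,R7
C4: legal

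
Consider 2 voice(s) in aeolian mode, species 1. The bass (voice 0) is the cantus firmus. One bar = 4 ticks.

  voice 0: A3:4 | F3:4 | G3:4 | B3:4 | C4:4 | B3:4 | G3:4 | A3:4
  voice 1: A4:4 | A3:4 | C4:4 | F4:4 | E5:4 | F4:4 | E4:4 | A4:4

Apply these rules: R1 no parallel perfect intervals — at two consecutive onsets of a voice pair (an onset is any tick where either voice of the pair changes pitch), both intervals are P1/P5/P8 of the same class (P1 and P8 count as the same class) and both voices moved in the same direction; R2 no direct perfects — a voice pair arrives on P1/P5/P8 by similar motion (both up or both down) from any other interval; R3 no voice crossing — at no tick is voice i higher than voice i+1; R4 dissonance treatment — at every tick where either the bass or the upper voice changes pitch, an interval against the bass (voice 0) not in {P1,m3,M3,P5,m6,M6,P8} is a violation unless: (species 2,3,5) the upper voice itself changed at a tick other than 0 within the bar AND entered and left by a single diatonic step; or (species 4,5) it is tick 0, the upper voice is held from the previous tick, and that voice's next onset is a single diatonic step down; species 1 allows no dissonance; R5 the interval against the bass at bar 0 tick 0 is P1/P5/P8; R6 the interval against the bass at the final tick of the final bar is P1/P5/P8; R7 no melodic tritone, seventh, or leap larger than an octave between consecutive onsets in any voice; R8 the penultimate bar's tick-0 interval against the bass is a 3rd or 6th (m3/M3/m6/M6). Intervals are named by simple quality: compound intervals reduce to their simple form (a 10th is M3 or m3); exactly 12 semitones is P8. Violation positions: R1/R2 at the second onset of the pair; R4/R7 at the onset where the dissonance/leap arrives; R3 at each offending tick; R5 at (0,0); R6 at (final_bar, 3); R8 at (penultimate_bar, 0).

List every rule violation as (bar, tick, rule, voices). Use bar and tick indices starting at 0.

bar 0: v0=A3 v1=A4 downbeat P8
bar 1: v0=F3 v1=A3 downbeat M3
bar 2: v0=G3 v1=C4 downbeat P4
bar 3: v0=B3 v1=F4 downbeat TT
bar 4: v0=C4 v1=E5 downbeat M3
bar 5: v0=B3 v1=F4 downbeat TT
bar 6: v0=G3 v1=E4 downbeat M6
bar 7: v0=A3 v1=A4 downbeat P8
  -> R4 @ bar 2 tick 0 v(0, 1): G3/C4 P4 untreated
  -> R4 @ bar 3 tick 0 v(0, 1): B3/F4 TT untreated
  -> R7 @ bar 4 tick 0 v(1,): F4->E5 leap 11st
  -> R4 @ bar 5 tick 0 v(0, 1): B3/F4 TT untreated
  -> R7 @ bar 5 tick 0 v(1,): E5->F4 leap 11st
  -> R2 @ bar 7 tick 0 v(0, 1): G3/E4 M6 -> A3/A4 P8 similar

(2, 0, R4, (0, 1))
(3, 0, R4, (0, 1))
(4, 0, R7, (1,))
(5, 0, R4, (0, 1))
(5, 0, R7, (1,))
(7, 0, R2, (0, 1))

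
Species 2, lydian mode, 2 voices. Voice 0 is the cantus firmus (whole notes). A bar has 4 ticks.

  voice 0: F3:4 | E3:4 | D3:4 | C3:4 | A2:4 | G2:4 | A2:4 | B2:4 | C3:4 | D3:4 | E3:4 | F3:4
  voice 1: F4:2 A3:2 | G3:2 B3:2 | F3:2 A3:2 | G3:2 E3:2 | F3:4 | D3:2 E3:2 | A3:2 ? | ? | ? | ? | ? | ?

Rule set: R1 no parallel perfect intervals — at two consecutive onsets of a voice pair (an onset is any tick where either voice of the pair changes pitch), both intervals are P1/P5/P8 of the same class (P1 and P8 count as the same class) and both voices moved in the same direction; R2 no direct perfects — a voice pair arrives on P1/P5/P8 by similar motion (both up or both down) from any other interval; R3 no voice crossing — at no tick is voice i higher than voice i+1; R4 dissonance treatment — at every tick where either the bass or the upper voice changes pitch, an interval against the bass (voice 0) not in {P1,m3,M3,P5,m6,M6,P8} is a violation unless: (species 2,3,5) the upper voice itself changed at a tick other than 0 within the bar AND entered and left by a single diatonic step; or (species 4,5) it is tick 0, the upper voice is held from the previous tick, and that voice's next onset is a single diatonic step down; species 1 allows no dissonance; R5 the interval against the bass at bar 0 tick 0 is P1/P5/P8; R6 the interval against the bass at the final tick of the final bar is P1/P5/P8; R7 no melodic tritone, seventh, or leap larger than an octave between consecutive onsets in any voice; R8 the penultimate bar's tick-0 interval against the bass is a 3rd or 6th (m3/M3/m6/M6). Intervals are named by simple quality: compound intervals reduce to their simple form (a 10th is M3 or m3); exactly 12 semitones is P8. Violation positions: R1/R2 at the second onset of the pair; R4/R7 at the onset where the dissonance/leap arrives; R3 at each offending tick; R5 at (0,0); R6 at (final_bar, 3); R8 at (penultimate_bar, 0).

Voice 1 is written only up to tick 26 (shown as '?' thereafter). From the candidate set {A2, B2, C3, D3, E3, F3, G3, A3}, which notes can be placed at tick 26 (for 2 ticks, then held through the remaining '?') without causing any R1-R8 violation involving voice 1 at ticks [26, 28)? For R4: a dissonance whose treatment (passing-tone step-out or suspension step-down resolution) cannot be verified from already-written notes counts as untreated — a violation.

{A2, A3, C3, E3, F3}

A2: legal
B2: violates R4,R7
C3: legal
D3: violates R4
E3: legal
F3: legal
G3: violates R4
A3: legal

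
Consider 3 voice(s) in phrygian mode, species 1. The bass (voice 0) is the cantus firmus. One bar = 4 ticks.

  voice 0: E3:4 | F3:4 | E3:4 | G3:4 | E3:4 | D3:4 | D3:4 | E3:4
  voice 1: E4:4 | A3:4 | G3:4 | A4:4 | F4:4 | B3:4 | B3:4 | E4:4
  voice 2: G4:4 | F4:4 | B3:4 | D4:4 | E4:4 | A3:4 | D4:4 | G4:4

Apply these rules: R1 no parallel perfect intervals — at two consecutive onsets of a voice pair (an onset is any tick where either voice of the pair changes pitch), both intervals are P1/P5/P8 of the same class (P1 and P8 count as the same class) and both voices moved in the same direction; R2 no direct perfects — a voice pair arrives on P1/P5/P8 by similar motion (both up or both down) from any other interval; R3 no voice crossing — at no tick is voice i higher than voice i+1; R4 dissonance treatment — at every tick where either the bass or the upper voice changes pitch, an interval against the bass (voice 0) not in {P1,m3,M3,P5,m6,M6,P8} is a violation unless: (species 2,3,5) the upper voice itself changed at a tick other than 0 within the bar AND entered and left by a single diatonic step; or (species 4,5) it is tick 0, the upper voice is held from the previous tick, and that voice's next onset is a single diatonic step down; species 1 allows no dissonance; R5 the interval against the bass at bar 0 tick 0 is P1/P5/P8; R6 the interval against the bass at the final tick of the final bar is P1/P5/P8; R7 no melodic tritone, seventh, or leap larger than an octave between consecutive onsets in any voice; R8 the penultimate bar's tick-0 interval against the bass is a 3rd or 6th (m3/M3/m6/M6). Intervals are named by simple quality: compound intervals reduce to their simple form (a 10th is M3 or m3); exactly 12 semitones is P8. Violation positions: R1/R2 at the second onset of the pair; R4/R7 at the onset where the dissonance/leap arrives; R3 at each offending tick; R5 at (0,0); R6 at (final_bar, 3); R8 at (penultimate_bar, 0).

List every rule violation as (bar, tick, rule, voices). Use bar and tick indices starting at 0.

bar 0: v0=E3 v1=E4 v2=G4 downbeat m3
bar 1: v0=F3 v1=A3 v2=F4 downbeat P8
bar 2: v0=E3 v1=G3 v2=B3 downbeat P5
bar 3: v0=G3 v1=A4 v2=D4 downbeat P5
bar 4: v0=E3 v1=F4 v2=E4 downbeat P8
bar 5: v0=D3 v1=B3 v2=A3 downbeat P5
bar 6: v0=D3 v1=B3 v2=D4 downbeat P8
bar 7: v0=E3 v1=E4 v2=G4 downbeat m3
  -> R5 @ bar 0 tick 0 v(0, 2): opens on m3
  -> R2 @ bar 2 tick 0 v(0, 2): F3/F4 P8 -> E3/B3 P5 similar
  -> R7 @ bar 2 tick 0 v(2,): F4->B3 leap 6st
  -> R1 @ bar 3 tick 0 v(0, 2): E3/B3 P5 -> G3/D4 P5 similar
  -> R2 @ bar 3 tick 0 v(1, 2): G3/B3 M3 -> A4/D4 P5 similar
  -> R3 @ bar 3 tick 0 v(1, 2): A4 above D4
  -> R4 @ bar 3 tick 0 v(0, 1): G3/A4 M2 untreated
  -> R7 @ bar 3 tick 0 v(1,): G3->A4 leap 14st
  -> R3 @ bar 3 tick 1 v(1, 2): A4 above D4
  -> R3 @ bar 3 tick 2 v(1, 2): A4 above D4
  -> R3 @ bar 3 tick 3 v(1, 2): A4 above D4
  -> R3 @ bar 4 tick 0 v(1, 2): F4 above E4
  -> R4 @ bar 4 tick 0 v(0, 1): E3/F4 m2 untreated
  -> R3 @ bar 4 tick 1 v(1, 2): F4 above E4
  -> R3 @ bar 4 tick 2 v(1, 2): F4 above E4
  -> R3 @ bar 4 tick 3 v(1, 2): F4 above E4
  -> R2 @ bar 5 tick 0 v(0, 2): E3/E4 P8 -> D3/A3 P5 similar
  -> R3 @ bar 5 tick 0 v(1, 2): B3 above A3
  -> R7 @ bar 5 tick 0 v(1,): F4->B3 leap 6st
  -> R3 @ bar 5 tick 1 v(1, 2): B3 above A3
  -> R3 @ bar 5 tick 2 v(1, 2): B3 above A3
  -> R3 @ bar 5 tick 3 v(1, 2): B3 above A3
  -> R8 @ bar 6 tick 0 v(0, 2): penult P8 not 3rd/6th
  -> R2 @ bar 7 tick 0 v(0, 1): D3/B3 M6 -> E3/E4 P8 similar
  -> R6 @ bar 7 tick 3 v(0, 2): closes on m3

(0, 0, R5, (0, 2))
(2, 0, R2, (0, 2))
(2, 0, R7, (2,))
(3, 0, R1, (0, 2))
(3, 0, R2, (1, 2))
(3, 0, R3, (1, 2))
(3, 0, R4, (0, 1))
(3, 0, R7, (1,))
(3, 1, R3, (1, 2))
(3, 2, R3, (1, 2))
(3, 3, R3, (1, 2))
(4, 0, R3, (1, 2))
(4, 0, R4, (0, 1))
(4, 1, R3, (1, 2))
(4, 2, R3, (1, 2))
(4, 3, R3, (1, 2))
(5, 0, R2, (0, 2))
(5, 0, R3, (1, 2))
(5, 0, R7, (1,))
(5, 1, R3, (1, 2))
(5, 2, R3, (1, 2))
(5, 3, R3, (1, 2))
(6, 0, R8, (0, 2))
(7, 0, R2, (0, 1))
(7, 3, R6, (0, 2))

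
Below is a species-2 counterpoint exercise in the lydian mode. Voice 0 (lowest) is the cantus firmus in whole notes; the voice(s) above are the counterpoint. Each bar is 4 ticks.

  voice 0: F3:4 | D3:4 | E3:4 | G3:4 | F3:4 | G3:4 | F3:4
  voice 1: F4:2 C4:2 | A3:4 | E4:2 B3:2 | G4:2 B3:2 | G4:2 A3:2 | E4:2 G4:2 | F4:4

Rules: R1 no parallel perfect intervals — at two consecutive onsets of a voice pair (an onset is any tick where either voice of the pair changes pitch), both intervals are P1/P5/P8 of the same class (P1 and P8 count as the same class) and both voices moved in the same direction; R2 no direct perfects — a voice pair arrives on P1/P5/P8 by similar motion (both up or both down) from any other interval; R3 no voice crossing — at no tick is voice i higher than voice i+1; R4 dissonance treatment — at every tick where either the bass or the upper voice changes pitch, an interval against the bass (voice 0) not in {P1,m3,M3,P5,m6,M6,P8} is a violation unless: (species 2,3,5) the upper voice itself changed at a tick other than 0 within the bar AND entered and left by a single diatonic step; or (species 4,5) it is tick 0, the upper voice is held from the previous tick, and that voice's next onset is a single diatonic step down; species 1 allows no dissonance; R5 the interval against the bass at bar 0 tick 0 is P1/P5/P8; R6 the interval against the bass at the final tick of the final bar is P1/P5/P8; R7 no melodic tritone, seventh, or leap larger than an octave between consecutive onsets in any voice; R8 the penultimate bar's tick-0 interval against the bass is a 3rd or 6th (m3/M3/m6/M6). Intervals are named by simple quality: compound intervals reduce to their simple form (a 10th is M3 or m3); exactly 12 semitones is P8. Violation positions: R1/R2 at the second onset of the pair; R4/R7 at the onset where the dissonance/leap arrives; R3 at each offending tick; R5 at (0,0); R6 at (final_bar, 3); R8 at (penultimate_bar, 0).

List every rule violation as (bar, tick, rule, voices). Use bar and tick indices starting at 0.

bar 0: v0=F3 v1=F4 downbeat P8
bar 1: v0=D3 v1=A3 downbeat P5
bar 2: v0=E3 v1=E4 downbeat P8
bar 3: v0=G3 v1=G4 downbeat P8
bar 4: v0=F3 v1=G4 downbeat M2
bar 5: v0=G3 v1=E4 downbeat M6
bar 6: v0=F3 v1=F4 downbeat P8
  -> R1 @ bar 1 tick 0 v(0, 1): F3/C4 P5 -> D3/A3 P5 similar
  -> R2 @ bar 2 tick 0 v(0, 1): D3/A3 P5 -> E3/E4 P8 similar
  -> R2 @ bar 3 tick 0 v(0, 1): E3/B3 P5 -> G3/G4 P8 similar
  -> R4 @ bar 4 tick 0 v(0, 1): F3/G4 M2 untreated
  -> R7 @ bar 4 tick 2 v(1,): G4->A3 leap 10st
  -> R1 @ bar 6 tick 0 v(0, 1): G3/G4 P8 -> F3/F4 P8 similar

(1, 0, R1, (0, 1))
(2, 0, R2, (0, 1))
(3, 0, R2, (0, 1))
(4, 0, R4, (0, 1))
(4, 2, R7, (1,))
(6, 0, R1, (0, 1))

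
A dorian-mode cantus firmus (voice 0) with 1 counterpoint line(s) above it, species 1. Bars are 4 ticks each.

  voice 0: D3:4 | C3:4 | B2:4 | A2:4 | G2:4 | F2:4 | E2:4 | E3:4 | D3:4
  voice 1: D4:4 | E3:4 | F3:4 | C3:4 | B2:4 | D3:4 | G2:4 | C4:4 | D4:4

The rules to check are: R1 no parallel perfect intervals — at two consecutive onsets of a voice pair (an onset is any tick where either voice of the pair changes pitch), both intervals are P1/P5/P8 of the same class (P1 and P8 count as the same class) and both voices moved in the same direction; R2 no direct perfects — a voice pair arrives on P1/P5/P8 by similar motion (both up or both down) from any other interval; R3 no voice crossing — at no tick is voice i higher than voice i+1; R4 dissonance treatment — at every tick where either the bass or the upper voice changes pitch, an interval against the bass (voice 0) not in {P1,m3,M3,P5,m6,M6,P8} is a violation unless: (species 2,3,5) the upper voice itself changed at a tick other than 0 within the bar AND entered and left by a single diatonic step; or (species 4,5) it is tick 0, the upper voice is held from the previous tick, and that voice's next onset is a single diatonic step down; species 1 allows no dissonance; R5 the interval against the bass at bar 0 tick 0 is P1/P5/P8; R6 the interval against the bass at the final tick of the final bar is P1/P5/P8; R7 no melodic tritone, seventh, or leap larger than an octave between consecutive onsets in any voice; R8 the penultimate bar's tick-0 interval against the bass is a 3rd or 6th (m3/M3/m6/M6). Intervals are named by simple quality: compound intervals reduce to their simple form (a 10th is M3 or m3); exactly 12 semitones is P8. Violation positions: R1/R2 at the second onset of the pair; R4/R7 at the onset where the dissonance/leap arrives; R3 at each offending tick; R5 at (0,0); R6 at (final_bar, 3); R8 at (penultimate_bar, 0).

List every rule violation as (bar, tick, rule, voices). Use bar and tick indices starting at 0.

bar 0: v0=D3 v1=D4 downbeat P8
bar 1: v0=C3 v1=E3 downbeat M3
bar 2: v0=B2 v1=F3 downbeat TT
bar 3: v0=A2 v1=C3 downbeat m3
bar 4: v0=G2 v1=B2 downbeat M3
bar 5: v0=F2 v1=D3 downbeat M6
bar 6: v0=E2 v1=G2 downbeat m3
bar 7: v0=E3 v1=C4 downbeat m6
bar 8: v0=D3 v1=D4 downbeat P8
  -> R7 @ bar 1 tick 0 v(1,): D4->E3 leap 10st
  -> R4 @ bar 2 tick 0 v(0, 1): B2/F3 TT untreated
  -> R7 @ bar 7 tick 0 v(1,): G2->C4 leap 17st

(1, 0, R7, (1,))
(2, 0, R4, (0, 1))
(7, 0, R7, (1,))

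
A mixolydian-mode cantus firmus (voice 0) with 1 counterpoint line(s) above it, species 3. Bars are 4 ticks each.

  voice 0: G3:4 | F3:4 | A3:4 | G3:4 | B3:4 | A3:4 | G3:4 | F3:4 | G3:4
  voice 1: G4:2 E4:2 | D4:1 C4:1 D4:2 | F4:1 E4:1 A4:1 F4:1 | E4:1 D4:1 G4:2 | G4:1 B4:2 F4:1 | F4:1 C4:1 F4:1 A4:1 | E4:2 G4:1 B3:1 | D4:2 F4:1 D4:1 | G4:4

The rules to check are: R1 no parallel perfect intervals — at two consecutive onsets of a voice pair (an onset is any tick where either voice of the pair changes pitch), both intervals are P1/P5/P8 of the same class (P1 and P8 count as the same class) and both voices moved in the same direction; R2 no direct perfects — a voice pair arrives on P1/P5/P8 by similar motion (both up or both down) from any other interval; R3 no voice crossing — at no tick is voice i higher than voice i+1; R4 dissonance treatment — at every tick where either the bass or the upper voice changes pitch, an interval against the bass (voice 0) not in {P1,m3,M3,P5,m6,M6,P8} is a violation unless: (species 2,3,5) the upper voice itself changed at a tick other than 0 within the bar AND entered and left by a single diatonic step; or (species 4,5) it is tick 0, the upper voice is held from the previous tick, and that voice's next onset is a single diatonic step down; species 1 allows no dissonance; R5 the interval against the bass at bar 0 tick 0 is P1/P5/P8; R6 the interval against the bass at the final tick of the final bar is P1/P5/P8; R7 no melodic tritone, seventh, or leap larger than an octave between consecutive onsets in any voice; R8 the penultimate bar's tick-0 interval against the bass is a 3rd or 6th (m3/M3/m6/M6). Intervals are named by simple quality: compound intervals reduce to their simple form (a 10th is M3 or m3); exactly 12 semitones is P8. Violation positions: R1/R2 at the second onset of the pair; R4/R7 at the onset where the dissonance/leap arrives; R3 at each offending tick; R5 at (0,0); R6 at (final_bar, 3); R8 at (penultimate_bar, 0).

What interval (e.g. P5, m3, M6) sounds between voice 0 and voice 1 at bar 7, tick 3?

M6

voice 0=F3 voice 1=D4 -> M6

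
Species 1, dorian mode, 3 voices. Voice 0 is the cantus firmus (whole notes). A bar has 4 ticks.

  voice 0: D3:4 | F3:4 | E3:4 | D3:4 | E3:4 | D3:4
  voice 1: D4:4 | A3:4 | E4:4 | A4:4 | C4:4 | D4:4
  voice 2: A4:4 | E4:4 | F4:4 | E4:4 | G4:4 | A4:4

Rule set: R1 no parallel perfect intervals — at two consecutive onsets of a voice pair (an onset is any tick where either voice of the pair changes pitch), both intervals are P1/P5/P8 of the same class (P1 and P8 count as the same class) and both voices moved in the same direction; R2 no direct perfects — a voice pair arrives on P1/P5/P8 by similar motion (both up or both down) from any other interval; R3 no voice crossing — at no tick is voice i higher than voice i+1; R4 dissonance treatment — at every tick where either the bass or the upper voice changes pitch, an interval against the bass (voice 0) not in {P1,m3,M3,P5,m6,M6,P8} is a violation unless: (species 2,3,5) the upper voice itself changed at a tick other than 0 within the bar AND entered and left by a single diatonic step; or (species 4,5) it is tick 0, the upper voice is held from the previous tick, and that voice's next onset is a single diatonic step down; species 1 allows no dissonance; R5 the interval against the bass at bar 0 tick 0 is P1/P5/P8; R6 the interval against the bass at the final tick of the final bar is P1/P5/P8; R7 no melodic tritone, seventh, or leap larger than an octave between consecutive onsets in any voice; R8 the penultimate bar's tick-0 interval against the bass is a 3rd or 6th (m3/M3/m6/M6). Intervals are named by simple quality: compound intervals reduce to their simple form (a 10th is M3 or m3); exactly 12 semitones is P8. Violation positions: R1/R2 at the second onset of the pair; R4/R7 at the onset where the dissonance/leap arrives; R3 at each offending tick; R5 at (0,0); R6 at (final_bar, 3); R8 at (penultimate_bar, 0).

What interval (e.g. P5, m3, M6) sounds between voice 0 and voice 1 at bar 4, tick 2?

m6

voice 0=E3 voice 1=C4 -> m6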